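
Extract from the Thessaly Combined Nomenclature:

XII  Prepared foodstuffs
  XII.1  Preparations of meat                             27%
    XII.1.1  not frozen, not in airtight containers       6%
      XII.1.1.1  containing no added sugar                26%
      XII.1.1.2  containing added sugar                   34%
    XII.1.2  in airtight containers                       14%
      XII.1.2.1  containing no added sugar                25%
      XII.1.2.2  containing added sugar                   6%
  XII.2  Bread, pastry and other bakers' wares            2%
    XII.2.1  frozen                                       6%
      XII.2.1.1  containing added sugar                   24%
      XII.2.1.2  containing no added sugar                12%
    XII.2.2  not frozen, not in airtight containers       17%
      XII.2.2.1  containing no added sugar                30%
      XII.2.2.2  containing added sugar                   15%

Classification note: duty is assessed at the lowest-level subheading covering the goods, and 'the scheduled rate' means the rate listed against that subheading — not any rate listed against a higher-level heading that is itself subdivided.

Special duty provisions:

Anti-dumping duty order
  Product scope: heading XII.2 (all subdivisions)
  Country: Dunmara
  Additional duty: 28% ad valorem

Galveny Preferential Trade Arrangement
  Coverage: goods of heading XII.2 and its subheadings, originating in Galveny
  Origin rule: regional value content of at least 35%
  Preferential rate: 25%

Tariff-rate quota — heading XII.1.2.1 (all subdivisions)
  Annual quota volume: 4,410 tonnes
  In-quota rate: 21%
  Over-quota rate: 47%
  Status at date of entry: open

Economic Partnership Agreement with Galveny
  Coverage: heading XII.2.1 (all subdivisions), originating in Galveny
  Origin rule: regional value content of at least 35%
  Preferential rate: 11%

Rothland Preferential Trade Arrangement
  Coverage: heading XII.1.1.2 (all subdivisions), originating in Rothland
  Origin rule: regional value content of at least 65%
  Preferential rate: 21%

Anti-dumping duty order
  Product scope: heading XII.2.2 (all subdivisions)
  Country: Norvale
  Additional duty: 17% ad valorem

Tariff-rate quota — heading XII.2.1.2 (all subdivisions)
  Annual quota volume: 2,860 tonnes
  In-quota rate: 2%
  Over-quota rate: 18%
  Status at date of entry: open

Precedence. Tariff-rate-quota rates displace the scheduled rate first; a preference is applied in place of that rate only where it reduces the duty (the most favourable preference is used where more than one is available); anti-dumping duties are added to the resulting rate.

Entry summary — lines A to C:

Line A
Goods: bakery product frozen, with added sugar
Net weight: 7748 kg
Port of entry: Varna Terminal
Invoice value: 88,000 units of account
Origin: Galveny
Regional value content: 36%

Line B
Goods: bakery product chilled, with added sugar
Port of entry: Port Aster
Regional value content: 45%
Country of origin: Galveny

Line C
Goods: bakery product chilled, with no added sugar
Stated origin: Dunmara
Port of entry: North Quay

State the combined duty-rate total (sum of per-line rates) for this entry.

84%

Line A: bakery product → XII.2; frozen → XII.2.1; with added sugar → XII.2.1.1. Scheduled 24%. Galveny agreement on XII.2: RVC ≥ 35% → 25% available; Galveny agreement on XII.2.1: RVC ≥ 35% → 11% available; preferential 11%. → 11%.
Line B: bakery product → XII.2; chilled → XII.2.2; with added sugar → XII.2.2.2. Scheduled 15%. Galveny agreement on XII.2: RVC ≥ 35% → 25% available; Galveny agreement on XII.2.1: XII.2.2.2 not covered; preference 25% not lower than 15% → no reduction. → 15%.
Line C: bakery product → XII.2; chilled → XII.2.2; with no added sugar → XII.2.2.1. Scheduled 30%. anti-dumping (Dunmara, XII.2): +28%; total 30% + 28% = 58%. → 58%.
Sum: 11% + 15% + 58% = 84%.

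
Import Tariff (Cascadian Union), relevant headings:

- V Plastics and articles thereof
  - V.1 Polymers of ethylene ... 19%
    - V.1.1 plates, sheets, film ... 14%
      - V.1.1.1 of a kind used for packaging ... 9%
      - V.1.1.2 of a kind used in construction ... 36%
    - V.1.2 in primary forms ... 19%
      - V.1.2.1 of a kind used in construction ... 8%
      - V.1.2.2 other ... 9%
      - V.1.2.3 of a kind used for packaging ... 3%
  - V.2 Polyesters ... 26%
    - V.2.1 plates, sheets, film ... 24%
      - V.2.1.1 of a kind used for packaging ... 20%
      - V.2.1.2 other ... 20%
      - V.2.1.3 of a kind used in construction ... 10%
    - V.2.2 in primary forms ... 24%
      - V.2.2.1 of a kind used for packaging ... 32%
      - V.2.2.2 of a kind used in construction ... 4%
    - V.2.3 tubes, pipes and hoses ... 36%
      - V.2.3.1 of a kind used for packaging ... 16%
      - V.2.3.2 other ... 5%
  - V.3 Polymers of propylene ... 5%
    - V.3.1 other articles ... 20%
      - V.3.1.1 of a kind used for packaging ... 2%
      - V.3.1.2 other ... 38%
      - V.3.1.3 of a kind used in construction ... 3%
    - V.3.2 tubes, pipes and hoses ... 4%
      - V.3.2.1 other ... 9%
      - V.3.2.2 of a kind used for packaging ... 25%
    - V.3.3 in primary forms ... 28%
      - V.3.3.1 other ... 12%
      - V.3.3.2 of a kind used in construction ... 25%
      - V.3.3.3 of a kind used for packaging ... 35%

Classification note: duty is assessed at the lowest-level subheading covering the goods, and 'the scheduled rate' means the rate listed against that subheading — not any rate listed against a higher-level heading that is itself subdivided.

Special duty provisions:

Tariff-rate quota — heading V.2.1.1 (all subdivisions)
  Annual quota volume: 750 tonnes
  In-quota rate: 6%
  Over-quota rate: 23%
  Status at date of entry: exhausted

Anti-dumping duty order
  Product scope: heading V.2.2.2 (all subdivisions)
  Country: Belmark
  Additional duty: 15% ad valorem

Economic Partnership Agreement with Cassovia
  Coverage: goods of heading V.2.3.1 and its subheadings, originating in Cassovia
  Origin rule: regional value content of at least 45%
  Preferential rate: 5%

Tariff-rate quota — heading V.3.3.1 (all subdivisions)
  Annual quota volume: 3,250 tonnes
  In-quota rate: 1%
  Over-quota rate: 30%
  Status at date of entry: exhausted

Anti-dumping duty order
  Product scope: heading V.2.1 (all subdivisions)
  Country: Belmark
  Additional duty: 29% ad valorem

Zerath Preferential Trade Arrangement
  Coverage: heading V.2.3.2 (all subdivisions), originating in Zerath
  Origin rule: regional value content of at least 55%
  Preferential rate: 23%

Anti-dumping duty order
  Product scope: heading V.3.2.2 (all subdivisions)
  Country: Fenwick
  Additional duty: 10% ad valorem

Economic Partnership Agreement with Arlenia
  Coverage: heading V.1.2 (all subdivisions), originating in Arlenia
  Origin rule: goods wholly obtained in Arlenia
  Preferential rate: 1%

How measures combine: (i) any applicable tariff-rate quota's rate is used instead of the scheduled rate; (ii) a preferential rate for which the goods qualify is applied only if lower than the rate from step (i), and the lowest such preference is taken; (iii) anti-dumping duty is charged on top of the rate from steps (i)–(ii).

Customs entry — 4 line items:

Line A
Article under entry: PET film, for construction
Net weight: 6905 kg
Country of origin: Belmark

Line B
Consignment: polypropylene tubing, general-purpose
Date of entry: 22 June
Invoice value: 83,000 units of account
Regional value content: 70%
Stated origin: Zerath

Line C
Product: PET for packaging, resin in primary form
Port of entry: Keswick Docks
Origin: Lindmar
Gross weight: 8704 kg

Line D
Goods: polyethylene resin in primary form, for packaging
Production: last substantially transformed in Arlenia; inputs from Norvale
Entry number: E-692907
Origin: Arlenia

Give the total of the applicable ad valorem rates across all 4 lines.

Line A: PET → V.2; film → V.2.1; for construction → V.2.1.3. Scheduled 10%. anti-dumping (Belmark, V.2.1): +29%; total 10% + 29% = 39%. → 39%.
Line B: polypropylene → V.3; tubing → V.3.2; general-purpose → V.3.2.1. Scheduled 9%. Zerath agreement on V.2.3.2: V.3.2.1 not covered. → 9%.
Line C: PET → V.2; resin in primary form → V.2.2; for packaging → V.2.2.1. Scheduled 32%. No special measure applies. → 32%.
Line D: polyethylene → V.1; resin in primary form → V.1.2; for packaging → V.1.2.3. Scheduled 3%. Arlenia agreement on V.1.2: not wholly obtained. → 3%.
Sum: 39% + 9% + 32% + 3% = 83%.

83%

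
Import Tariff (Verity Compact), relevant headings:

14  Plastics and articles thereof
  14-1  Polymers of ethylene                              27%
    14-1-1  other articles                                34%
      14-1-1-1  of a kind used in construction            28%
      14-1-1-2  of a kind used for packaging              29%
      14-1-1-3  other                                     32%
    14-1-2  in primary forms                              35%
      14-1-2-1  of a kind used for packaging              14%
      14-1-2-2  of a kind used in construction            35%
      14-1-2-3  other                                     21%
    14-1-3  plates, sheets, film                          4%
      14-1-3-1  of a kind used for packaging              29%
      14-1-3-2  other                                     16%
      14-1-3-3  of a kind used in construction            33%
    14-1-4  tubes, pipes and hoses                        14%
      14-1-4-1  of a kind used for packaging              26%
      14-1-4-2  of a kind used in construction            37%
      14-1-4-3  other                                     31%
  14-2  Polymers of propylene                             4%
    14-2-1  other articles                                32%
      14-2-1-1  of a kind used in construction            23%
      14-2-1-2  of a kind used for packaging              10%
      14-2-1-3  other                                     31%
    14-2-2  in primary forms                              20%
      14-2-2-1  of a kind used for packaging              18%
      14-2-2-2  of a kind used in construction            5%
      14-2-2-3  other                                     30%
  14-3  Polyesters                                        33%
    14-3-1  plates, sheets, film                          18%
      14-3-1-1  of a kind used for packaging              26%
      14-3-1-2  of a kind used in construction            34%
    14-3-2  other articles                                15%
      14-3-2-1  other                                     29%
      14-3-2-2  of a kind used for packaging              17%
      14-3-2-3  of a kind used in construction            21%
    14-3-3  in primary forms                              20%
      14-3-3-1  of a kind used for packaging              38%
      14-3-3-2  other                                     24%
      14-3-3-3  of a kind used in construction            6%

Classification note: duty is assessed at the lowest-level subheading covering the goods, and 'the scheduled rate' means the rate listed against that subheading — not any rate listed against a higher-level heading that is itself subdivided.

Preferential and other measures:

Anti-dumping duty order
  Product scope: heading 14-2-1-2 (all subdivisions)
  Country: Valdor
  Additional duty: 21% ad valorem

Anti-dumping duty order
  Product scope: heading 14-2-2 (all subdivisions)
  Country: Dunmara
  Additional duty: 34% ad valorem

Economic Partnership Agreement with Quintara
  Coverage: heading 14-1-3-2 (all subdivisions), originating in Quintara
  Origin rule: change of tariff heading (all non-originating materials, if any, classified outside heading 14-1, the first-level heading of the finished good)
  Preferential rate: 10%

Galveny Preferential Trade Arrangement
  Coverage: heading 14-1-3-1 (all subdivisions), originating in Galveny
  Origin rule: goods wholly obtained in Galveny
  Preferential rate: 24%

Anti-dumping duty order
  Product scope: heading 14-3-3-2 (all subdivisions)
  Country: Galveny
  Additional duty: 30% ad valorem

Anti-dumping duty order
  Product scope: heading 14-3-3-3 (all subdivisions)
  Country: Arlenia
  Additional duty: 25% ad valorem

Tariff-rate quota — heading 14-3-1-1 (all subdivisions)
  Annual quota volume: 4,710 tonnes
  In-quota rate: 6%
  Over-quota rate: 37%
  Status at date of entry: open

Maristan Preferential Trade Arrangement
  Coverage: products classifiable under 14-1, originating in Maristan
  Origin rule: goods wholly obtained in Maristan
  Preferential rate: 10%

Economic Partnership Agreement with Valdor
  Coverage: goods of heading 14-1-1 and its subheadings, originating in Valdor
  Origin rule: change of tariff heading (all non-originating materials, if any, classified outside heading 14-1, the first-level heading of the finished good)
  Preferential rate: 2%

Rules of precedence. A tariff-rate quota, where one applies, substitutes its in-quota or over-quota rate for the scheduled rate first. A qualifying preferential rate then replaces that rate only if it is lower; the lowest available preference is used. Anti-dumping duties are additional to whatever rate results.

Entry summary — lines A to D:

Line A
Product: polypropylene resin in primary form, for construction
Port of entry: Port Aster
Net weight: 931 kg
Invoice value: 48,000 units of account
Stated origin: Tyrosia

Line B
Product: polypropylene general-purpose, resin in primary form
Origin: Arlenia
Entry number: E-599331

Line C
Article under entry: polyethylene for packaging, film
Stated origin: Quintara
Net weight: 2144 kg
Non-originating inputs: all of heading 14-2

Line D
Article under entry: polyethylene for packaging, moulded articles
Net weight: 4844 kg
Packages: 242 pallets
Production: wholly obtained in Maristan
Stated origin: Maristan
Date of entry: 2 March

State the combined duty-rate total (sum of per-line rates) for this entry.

74%

Line A: polypropylene → 14-2; resin in primary form → 14-2-2; for construction → 14-2-2-2. Scheduled 5%. No special measure applies. → 5%.
Line B: polypropylene → 14-2; resin in primary form → 14-2-2; general-purpose → 14-2-2-3. Scheduled 30%. No special measure applies. → 30%.
Line C: polyethylene → 14-1; film → 14-1-3; for packaging → 14-1-3-1. Scheduled 29%. Quintara agreement on 14-1-3-2: 14-1-3-1 not covered. → 29%.
Line D: polyethylene → 14-1; moulded articles → 14-1-1; for packaging → 14-1-1-2. Scheduled 29%. Maristan agreement on 14-1: wholly obtained → 10% available; preferential 10%. → 10%.
Sum: 5% + 30% + 29% + 10% = 74%.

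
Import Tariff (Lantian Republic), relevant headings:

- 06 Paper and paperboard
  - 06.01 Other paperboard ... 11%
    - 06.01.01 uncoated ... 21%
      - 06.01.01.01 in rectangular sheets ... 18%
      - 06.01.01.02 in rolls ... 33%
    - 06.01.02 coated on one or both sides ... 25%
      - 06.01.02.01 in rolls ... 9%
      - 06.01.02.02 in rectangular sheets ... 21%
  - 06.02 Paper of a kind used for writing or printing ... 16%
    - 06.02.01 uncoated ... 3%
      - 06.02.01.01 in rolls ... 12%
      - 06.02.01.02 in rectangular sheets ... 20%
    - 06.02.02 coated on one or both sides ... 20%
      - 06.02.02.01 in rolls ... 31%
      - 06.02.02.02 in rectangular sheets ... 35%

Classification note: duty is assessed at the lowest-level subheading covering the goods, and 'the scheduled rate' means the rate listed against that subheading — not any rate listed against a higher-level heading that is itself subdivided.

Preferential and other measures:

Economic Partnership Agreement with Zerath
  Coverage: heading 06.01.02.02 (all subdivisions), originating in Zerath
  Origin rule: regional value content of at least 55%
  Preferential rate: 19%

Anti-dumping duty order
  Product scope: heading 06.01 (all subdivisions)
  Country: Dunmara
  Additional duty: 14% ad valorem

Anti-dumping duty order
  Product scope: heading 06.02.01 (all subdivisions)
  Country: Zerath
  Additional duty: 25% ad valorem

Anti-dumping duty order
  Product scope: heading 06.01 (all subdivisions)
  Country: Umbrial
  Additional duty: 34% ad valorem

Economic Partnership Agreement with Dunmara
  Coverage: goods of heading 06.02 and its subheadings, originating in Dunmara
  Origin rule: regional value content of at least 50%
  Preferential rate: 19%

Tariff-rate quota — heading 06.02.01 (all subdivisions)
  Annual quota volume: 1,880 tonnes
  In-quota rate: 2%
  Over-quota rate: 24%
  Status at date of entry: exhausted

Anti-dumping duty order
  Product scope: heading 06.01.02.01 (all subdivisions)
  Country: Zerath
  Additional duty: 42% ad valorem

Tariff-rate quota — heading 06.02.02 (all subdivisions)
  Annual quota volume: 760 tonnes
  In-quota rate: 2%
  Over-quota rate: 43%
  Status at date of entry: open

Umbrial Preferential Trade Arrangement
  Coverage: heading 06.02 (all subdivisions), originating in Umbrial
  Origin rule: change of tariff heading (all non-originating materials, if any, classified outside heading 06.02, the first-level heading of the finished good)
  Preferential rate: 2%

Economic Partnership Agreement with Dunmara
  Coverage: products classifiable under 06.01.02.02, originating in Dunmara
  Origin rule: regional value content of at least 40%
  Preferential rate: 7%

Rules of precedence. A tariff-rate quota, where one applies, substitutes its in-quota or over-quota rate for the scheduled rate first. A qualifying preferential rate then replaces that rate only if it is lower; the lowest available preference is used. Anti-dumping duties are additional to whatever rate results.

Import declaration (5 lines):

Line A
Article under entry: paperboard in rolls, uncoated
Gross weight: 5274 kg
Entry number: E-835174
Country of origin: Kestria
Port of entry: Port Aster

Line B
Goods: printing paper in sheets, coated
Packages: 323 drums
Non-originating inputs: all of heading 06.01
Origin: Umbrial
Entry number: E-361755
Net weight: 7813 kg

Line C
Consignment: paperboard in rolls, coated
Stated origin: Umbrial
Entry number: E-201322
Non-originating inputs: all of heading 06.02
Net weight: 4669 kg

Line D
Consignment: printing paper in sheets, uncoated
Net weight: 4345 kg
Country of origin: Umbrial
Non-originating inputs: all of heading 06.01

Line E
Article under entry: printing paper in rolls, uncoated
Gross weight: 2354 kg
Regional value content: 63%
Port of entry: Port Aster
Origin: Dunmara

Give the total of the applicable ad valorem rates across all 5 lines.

Line A: paperboard → 06.01; uncoated → 06.01.01; in rolls → 06.01.01.02. Scheduled 33%. No special measure applies. → 33%.
Line B: printing paper → 06.02; coated → 06.02.02; in sheets → 06.02.02.02. Scheduled 35%. quota on 06.02.02 open → in-quota 2%; Umbrial agreement on 06.02: CTH met → 2% available; preference 2% not lower than 2% → no reduction. → 2%.
Line C: paperboard → 06.01; coated → 06.01.02; in rolls → 06.01.02.01. Scheduled 9%. Umbrial agreement on 06.02: 06.01.02.01 not covered; anti-dumping (Umbrial, 06.01): +34%; total 9% + 34% = 43%. → 43%.
Line D: printing paper → 06.02; uncoated → 06.02.01; in sheets → 06.02.01.02. Scheduled 20%. quota on 06.02.01 exhausted → over-quota 24%; Umbrial agreement on 06.02: CTH met → 2% available; preferential 2%. → 2%.
Line E: printing paper → 06.02; uncoated → 06.02.01; in rolls → 06.02.01.01. Scheduled 12%. quota on 06.02.01 exhausted → over-quota 24%; Dunmara agreement on 06.02: RVC ≥ 50% → 19% available; Dunmara agreement on 06.01.02.02: 06.02.01.01 not covered; preferential 19%. → 19%.
Sum: 33% + 2% + 43% + 2% + 19% = 99%.

99%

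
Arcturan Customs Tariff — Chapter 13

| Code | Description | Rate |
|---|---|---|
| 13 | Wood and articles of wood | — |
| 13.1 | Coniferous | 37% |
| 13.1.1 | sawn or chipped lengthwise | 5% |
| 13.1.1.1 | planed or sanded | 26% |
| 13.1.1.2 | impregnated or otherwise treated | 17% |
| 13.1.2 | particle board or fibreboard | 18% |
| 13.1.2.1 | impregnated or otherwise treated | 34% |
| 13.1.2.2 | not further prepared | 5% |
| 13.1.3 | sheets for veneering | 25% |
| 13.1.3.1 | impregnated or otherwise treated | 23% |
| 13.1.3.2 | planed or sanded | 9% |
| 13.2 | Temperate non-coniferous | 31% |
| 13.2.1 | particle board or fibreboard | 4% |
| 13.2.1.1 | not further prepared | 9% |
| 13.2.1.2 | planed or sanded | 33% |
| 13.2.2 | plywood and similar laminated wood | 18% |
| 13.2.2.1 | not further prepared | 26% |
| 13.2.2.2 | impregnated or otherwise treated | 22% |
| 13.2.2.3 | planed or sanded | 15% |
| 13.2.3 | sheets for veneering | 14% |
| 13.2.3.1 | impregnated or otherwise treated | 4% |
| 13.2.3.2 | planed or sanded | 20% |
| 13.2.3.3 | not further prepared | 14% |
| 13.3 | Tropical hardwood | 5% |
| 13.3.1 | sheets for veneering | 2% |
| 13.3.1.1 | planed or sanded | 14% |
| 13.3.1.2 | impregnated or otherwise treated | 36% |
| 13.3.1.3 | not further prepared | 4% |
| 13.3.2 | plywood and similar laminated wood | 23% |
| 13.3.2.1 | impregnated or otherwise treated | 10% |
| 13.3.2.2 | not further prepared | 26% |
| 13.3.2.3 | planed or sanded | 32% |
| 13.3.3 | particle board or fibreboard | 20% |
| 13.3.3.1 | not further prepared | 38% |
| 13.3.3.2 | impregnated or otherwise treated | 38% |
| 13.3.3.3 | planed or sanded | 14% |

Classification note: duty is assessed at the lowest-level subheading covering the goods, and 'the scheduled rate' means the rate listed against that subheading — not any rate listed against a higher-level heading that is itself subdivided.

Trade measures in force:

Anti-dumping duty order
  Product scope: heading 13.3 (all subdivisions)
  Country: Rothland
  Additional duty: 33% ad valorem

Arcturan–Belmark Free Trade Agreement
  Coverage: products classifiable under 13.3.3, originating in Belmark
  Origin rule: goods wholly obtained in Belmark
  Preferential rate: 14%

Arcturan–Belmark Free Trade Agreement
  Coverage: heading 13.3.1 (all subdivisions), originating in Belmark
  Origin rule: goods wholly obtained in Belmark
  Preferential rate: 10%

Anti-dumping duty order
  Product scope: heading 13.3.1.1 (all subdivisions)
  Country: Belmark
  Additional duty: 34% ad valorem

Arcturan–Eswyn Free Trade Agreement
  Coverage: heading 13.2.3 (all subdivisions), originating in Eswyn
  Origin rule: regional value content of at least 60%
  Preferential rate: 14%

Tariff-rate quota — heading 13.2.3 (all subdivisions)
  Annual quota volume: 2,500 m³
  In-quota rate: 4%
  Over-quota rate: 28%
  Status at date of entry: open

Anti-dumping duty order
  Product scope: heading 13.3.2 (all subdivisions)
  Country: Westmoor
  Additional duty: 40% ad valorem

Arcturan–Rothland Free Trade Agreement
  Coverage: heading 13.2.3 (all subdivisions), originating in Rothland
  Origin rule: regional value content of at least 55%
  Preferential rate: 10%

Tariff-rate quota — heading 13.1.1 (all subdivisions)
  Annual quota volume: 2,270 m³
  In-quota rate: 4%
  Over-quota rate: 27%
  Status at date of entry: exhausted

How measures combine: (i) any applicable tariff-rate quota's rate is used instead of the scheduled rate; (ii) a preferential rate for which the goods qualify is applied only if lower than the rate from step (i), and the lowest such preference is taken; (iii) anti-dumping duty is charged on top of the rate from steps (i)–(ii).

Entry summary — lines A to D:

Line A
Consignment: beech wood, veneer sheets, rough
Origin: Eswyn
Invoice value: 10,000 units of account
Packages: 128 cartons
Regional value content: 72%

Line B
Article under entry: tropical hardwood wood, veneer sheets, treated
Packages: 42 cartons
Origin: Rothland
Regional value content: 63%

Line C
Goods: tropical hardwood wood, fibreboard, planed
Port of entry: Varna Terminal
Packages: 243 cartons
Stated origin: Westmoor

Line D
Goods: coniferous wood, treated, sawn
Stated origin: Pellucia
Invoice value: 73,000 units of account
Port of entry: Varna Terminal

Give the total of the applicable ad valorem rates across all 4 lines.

Line A: beech → 13.2; veneer sheets → 13.2.3; rough → 13.2.3.3. Scheduled 14%. quota on 13.2.3 open → in-quota 4%; Eswyn agreement on 13.2.3: RVC ≥ 60% → 14% available; preference 14% not lower than 4% → no reduction. → 4%.
Line B: tropical hardwood → 13.3; veneer sheets → 13.3.1; treated → 13.3.1.2. Scheduled 36%. Rothland agreement on 13.2.3: 13.3.1.2 not covered; anti-dumping (Rothland, 13.3): +33%; total 36% + 33% = 69%. → 69%.
Line C: tropical hardwood → 13.3; fibreboard → 13.3.3; planed → 13.3.3.3. Scheduled 14%. No special measure applies. → 14%.
Line D: coniferous → 13.1; sawn → 13.1.1; treated → 13.1.1.2. Scheduled 17%. quota on 13.1.1 exhausted → over-quota 27%. → 27%.
Sum: 4% + 69% + 14% + 27% = 114%.

114%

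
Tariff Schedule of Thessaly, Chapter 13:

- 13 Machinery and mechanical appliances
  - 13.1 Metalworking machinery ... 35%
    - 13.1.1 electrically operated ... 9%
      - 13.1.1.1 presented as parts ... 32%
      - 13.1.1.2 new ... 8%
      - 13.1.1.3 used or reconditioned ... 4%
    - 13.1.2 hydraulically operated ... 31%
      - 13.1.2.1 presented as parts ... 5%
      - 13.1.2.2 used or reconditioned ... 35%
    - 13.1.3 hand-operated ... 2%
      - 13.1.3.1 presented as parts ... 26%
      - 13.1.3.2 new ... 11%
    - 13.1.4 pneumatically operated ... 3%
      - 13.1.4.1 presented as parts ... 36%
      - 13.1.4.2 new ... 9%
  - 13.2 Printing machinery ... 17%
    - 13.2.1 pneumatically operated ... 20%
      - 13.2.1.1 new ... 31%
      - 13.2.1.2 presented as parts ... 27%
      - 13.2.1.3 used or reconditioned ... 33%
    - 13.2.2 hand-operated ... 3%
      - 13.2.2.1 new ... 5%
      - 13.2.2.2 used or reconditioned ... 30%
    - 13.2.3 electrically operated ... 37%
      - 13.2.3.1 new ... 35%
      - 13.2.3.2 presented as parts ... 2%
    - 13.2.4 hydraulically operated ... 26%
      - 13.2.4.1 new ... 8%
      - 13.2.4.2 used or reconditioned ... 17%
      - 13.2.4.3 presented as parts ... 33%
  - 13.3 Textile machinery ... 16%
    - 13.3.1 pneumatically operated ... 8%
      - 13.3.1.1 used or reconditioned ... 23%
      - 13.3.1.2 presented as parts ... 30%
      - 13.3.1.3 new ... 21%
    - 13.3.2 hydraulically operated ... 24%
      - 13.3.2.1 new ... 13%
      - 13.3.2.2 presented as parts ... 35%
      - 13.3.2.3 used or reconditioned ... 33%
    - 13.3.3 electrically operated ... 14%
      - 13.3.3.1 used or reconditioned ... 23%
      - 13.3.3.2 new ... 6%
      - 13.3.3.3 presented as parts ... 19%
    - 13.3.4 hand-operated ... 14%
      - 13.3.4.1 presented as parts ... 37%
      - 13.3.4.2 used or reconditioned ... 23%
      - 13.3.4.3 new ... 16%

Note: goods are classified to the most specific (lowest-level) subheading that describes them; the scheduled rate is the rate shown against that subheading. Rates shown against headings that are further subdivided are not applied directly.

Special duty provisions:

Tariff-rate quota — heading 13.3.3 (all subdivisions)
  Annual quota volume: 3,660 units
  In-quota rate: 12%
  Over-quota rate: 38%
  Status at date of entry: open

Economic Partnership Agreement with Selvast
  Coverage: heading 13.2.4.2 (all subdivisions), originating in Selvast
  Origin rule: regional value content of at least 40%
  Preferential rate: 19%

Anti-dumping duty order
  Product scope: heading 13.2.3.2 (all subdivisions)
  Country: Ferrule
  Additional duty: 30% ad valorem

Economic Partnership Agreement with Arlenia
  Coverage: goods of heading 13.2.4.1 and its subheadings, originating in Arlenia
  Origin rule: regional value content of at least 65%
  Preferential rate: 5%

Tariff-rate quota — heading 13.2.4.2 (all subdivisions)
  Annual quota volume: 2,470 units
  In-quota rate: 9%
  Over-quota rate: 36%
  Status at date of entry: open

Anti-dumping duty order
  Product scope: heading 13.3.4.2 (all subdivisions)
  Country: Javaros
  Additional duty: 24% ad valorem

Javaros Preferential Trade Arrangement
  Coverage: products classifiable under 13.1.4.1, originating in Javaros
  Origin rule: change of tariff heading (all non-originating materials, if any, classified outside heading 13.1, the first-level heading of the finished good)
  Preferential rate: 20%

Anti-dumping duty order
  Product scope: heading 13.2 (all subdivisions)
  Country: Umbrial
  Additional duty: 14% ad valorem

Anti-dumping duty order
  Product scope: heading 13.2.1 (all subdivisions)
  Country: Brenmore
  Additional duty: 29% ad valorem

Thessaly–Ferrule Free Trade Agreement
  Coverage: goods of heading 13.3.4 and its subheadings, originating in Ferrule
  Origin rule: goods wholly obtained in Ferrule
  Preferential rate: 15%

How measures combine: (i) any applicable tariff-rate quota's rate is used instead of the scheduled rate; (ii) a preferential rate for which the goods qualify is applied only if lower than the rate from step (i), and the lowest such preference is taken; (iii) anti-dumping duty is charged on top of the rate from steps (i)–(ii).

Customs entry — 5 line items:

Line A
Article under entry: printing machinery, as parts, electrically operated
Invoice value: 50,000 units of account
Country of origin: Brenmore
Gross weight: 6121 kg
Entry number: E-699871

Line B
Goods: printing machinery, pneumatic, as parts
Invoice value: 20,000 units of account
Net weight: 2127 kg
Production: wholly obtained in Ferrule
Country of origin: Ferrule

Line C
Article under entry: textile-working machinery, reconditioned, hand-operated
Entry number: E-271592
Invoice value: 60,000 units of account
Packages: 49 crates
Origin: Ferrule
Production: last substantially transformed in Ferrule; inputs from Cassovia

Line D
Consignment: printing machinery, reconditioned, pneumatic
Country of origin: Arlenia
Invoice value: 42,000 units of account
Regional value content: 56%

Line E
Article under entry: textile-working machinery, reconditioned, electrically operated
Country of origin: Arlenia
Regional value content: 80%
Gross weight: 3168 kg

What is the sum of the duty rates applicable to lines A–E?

97%

Line A: printing → 13.2; electrically operated → 13.2.3; as parts → 13.2.3.2. Scheduled 2%. No special measure applies. → 2%.
Line B: printing → 13.2; pneumatic → 13.2.1; as parts → 13.2.1.2. Scheduled 27%. Ferrule agreement on 13.3.4: 13.2.1.2 not covered. → 27%.
Line C: textile-working → 13.3; hand-operated → 13.3.4; reconditioned → 13.3.4.2. Scheduled 23%. Ferrule agreement on 13.3.4: not wholly obtained. → 23%.
Line D: printing → 13.2; pneumatic → 13.2.1; reconditioned → 13.2.1.3. Scheduled 33%. Arlenia agreement on 13.2.4.1: 13.2.1.3 not covered. → 33%.
Line E: textile-working → 13.3; electrically operated → 13.3.3; reconditioned → 13.3.3.1. Scheduled 23%. quota on 13.3.3 open → in-quota 12%; Arlenia agreement on 13.2.4.1: 13.3.3.1 not covered. → 12%.
Sum: 2% + 27% + 23% + 33% + 12% = 97%.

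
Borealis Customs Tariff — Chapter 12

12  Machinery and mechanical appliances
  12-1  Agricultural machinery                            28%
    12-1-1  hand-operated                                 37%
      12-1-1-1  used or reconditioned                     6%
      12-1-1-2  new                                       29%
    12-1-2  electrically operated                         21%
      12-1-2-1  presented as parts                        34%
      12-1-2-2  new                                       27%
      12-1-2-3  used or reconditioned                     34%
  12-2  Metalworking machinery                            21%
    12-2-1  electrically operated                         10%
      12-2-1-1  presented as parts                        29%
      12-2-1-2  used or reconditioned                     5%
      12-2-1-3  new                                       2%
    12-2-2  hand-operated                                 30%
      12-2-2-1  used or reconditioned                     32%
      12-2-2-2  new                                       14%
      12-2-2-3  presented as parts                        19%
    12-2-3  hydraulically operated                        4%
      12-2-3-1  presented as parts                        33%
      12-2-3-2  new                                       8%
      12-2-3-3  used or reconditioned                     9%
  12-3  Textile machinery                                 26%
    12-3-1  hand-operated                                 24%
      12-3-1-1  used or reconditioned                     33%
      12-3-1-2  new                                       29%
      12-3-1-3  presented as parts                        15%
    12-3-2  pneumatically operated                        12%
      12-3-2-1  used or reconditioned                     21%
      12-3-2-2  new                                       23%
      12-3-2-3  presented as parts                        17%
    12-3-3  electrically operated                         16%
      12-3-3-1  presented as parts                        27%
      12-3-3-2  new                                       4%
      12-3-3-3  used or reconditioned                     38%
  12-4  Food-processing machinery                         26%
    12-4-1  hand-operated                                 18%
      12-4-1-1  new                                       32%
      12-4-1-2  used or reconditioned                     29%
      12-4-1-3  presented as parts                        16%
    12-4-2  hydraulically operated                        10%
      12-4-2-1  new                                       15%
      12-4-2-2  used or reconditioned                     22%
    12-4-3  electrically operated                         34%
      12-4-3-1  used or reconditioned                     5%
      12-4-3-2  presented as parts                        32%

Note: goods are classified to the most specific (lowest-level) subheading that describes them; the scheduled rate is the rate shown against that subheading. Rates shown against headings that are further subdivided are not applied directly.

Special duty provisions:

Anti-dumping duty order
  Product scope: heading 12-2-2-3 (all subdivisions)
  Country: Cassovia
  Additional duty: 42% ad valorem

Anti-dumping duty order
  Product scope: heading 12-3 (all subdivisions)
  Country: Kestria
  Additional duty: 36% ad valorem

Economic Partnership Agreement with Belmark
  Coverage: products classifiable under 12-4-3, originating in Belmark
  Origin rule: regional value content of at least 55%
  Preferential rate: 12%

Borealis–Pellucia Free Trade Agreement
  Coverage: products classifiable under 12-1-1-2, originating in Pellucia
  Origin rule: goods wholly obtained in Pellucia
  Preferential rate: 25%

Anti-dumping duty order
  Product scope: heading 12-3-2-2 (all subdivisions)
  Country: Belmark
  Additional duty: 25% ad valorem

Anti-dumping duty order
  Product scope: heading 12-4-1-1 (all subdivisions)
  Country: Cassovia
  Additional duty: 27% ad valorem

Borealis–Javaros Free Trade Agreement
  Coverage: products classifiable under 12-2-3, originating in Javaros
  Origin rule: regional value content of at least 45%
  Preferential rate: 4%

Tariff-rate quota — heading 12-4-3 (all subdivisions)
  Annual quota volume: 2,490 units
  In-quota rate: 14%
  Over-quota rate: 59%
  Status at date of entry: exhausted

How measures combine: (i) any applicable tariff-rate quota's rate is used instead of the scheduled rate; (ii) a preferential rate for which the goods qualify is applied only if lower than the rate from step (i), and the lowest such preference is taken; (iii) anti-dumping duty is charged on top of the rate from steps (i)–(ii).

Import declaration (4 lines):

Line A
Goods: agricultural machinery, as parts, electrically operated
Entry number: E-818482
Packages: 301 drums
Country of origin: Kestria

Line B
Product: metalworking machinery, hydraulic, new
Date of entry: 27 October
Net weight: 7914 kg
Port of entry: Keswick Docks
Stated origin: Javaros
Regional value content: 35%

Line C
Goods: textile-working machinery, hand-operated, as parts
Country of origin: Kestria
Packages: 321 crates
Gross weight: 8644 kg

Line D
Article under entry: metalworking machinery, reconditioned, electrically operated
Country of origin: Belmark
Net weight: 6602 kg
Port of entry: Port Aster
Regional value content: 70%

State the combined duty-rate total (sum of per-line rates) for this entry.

Line A: agricultural → 12-1; electrically operated → 12-1-2; as parts → 12-1-2-1. Scheduled 34%. No special measure applies. → 34%.
Line B: metalworking → 12-2; hydraulic → 12-2-3; new → 12-2-3-2. Scheduled 8%. Javaros agreement on 12-2-3: RVC < 45%. → 8%.
Line C: textile-working → 12-3; hand-operated → 12-3-1; as parts → 12-3-1-3. Scheduled 15%. anti-dumping (Kestria, 12-3): +36%; total 15% + 36% = 51%. → 51%.
Line D: metalworking → 12-2; electrically operated → 12-2-1; reconditioned → 12-2-1-2. Scheduled 5%. Belmark agreement on 12-4-3: 12-2-1-2 not covered. → 5%.
Sum: 34% + 8% + 51% + 5% = 98%.

98%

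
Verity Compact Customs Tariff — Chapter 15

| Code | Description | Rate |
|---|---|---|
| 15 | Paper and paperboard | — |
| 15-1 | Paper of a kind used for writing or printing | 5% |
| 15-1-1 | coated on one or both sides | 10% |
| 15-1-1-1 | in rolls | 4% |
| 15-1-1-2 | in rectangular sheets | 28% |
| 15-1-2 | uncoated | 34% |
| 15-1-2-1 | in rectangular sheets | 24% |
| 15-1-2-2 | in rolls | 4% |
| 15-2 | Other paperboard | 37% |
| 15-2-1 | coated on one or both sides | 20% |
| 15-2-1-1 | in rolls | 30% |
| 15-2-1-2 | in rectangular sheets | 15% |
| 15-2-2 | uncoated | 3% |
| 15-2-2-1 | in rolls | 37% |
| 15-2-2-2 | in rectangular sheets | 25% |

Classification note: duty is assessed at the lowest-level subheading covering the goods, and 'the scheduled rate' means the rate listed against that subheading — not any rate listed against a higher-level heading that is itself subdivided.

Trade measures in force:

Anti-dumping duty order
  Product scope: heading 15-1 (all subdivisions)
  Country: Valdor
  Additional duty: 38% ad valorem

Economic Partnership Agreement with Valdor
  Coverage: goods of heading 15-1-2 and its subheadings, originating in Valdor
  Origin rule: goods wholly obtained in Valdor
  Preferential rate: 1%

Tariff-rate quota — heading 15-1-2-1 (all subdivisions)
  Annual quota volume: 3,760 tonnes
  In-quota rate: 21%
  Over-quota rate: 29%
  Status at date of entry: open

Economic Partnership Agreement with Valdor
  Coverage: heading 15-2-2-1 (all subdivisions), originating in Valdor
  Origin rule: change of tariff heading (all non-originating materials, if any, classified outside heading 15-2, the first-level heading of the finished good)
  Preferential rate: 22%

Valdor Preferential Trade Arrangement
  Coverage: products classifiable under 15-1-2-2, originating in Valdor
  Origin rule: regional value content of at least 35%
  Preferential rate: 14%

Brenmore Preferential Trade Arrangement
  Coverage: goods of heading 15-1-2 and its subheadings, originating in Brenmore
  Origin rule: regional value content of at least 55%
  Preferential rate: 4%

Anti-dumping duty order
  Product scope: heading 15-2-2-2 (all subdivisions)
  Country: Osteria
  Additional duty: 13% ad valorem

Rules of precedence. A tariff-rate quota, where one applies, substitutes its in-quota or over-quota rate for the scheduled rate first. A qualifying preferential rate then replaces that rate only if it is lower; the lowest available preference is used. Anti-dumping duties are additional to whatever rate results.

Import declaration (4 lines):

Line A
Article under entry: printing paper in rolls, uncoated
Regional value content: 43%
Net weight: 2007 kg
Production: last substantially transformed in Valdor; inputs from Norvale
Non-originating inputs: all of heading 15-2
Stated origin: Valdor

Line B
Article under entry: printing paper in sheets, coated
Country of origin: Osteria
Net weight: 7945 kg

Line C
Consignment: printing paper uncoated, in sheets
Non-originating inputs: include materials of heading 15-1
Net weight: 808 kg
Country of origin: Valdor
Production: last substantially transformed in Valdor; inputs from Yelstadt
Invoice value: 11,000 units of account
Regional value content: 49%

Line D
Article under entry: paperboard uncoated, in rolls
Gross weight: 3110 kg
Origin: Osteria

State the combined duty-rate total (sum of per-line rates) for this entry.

Line A: printing paper → 15-1; uncoated → 15-1-2; in rolls → 15-1-2-2. Scheduled 4%. Valdor agreement on 15-1-2: not wholly obtained; Valdor agreement on 15-2-2-1: 15-1-2-2 not covered; Valdor agreement on 15-1-2-2: RVC ≥ 35% → 14% available; preference 14% not lower than 4% → no reduction; anti-dumping (Valdor, 15-1): +38%; total 4% + 38% = 42%. → 42%.
Line B: printing paper → 15-1; coated → 15-1-1; in sheets → 15-1-1-2. Scheduled 28%. No special measure applies. → 28%.
Line C: printing paper → 15-1; uncoated → 15-1-2; in sheets → 15-1-2-1. Scheduled 24%. quota on 15-1-2-1 open → in-quota 21%; Valdor agreement on 15-1-2: not wholly obtained; Valdor agreement on 15-2-2-1: 15-1-2-1 not covered; Valdor agreement on 15-1-2-2: 15-1-2-1 not covered; anti-dumping (Valdor, 15-1): +38%; total 21% + 38% = 59%. → 59%.
Line D: paperboard → 15-2; uncoated → 15-2-2; in rolls → 15-2-2-1. Scheduled 37%. No special measure applies. → 37%.
Sum: 42% + 28% + 59% + 37% = 166%.

166%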